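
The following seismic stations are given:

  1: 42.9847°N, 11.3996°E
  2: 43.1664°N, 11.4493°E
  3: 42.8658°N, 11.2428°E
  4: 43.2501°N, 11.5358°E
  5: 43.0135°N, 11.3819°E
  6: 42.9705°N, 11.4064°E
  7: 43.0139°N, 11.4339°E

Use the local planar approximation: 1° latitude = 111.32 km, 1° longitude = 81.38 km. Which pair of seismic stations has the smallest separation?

Pairwise distances:
1–2: √((0.1817·111.32)² + (0.0497·81.38)²) = √(409.125218 + 16.358676) = 20.6273 km
1–3: √((-0.1189·111.32)² + (-0.1568·81.38)²) = √(175.190319 + 162.827400) = 18.3853 km
1–4: √((0.2654·111.32)² + (0.1362·81.38)²) = √(872.867317 + 122.854081) = 31.5551 km
1–5: √((0.0288·111.32)² + (-0.0177·81.38)²) = √(10.278539 + 2.074827) = 3.5147 km
1–6: √((-0.0142·111.32)² + (0.0068·81.38)²) = √(2.498752 + 0.306234) = 1.6748 km
1–7: √((0.0292·111.32)² + (0.0343·81.38)²) = √(10.566036 + 7.791545) = 4.2846 km
2–3: √((-0.3006·111.32)² + (-0.2065·81.38)²) = √(1119.758448 + 282.407017) = 37.4455 km
2–4: √((0.0837·111.32)² + (0.0865·81.38)²) = √(86.815508 + 49.552730) = 11.6777 km
2–5: √((-0.1529·111.32)² + (-0.0674·81.38)²) = √(289.708586 + 30.085357) = 17.8828 km
2–6: √((-0.1959·111.32)² + (-0.0429·81.38)²) = √(475.570894 + 12.188491) = 22.0853 km
2–7: √((-0.1525·111.32)² + (-0.0154·81.38)²) = √(288.194762 + 1.570641) = 17.0225 km
3–4: √((0.3843·111.32)² + (0.2930·81.38)²) = √(1830.152015 + 568.552550) = 48.9766 km
3–5: √((0.1477·111.32)² + (0.1391·81.38)²) = √(270.338180 + 128.141449) = 19.9620 km
3–6: √((0.1047·111.32)² + (0.1636·81.38)²) = √(135.843780 + 177.256418) = 17.6946 km
3–7: √((0.1481·111.32)² + (0.1911·81.38)²) = √(271.804418 + 241.855933) = 22.6641 km
4–5: √((-0.2366·111.32)² + (-0.1539·81.38)²) = √(693.706679 + 156.860144) = 29.1645 km
4–6: √((-0.2796·111.32)² + (-0.1294·81.38)²) = √(968.770107 + 110.892947) = 32.8582 km
4–7: √((-0.2362·111.32)² + (-0.1019·81.38)²) = √(691.363077 + 68.767580) = 27.5705 km
5–6: √((-0.0430·111.32)² + (0.0245·81.38)²) = √(22.913071 + 3.975278) = 5.1854 km
5–7: √((0.0004·111.32)² + (0.0520·81.38)²) = √(0.001983 + 17.907793) = 4.2320 km
6–7: √((0.0434·111.32)² + (0.0275·81.38)²) = √(23.341344 + 5.008420) = 5.3244 km
Closest pair: 1–6 at 1.6748 km.

1 and 6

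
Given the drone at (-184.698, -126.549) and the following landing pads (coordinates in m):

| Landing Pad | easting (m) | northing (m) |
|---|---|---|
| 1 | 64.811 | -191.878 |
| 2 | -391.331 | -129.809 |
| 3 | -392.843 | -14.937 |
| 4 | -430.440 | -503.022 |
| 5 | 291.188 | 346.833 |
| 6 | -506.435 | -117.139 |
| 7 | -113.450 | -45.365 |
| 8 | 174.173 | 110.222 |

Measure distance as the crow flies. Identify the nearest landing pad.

Distances from (-184.698, -126.549):
1: √((249.509)² + (-65.329)²) = √(62254.74108 + 4267.87824) = 257.920 m
2: √((-206.633)² + (-3.260)²) = √(42697.19669 + 10.62760) = 206.659 m
3: √((-208.145)² + (111.612)²) = √(43324.34103 + 12457.23854) = 236.181 m
4: √((-245.742)² + (-376.473)²) = √(60389.13056 + 141731.91973) = 449.579 m
5: √((475.886)² + (473.382)²) = √(226467.48500 + 224090.51792) = 671.236 m
6: √((-321.737)² + (9.410)²) = √(103514.69717 + 88.54810) = 321.875 m
7: √((71.248)² + (81.184)²) = √(5076.27750 + 6590.84186) = 108.014 m
8: √((358.871)² + (236.771)²) = √(128788.39464 + 56060.50644) = 429.941 m
Minimum: 7 at 108.014 m.

7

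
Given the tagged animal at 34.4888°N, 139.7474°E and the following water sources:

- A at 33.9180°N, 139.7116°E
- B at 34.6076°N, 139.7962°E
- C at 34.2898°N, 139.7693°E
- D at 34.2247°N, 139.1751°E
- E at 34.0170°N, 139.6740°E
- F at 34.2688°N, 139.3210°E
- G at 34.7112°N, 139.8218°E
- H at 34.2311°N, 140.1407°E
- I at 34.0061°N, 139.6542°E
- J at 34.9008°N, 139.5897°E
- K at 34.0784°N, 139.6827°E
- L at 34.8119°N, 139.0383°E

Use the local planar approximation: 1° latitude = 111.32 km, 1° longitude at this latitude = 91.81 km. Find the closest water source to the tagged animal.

B

Distances from 34.4888°N, 139.7474°E:
A: √((-0.5708·111.32)² + (-0.0358·91.81)²) = √(4037.516631 + 10.803041) = 63.6264 km
B: √((0.1188·111.32)² + (0.0488·91.81)²) = √(174.895758 + 20.073339) = 13.9631 km
C: √((-0.1990·111.32)² + (0.0219·91.81)²) = √(490.741231 + 4.042669) = 22.2437 km
D: √((-0.2641·111.32)² + (-0.5723·91.81)²) = √(864.337186 + 2760.752452) = 60.2087 km
E: √((-0.4718·111.32)² + (-0.0734·91.81)²) = √(2758.431912 + 45.412153) = 52.9513 km
F: √((-0.2200·111.32)² + (-0.4264·91.81)²) = √(599.779692 + 1532.548992) = 46.1771 km
G: √((0.2224·111.32)² + (0.0744·91.81)²) = √(612.937173 + 46.657971) = 25.6826 km
H: √((-0.2577·111.32)² + (0.3933·91.81)²) = √(822.953378 + 1303.850709) = 46.1173 km
I: √((-0.4827·111.32)² + (-0.0932·91.81)²) = √(2887.360381 + 73.216978) = 54.4112 km
J: √((0.4120·111.32)² + (-0.1577·91.81)²) = √(2103.491820 + 209.625138) = 48.0949 km
K: √((-0.4104·111.32)² + (-0.0647·91.81)²) = √(2087.185743 + 35.284871) = 46.0703 km
L: √((0.3231·111.32)² + (-0.7091·91.81)²) = √(1293.660481 + 4238.331730) = 74.3774 km
Minimum: B at 13.9631 km.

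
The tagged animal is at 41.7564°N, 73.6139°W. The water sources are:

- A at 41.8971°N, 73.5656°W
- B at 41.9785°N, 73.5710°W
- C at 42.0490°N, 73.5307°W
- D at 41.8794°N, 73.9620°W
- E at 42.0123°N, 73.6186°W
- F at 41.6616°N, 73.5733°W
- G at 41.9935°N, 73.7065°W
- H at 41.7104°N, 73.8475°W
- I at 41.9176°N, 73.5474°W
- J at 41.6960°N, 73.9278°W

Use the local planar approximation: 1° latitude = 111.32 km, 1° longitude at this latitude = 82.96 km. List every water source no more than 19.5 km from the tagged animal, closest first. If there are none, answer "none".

F, A, I

Distances from 41.7564°N, 73.6139°W:
A: √((0.1407·111.32)² + (0.0483·82.96)²) = √(245.320923 + 16.055793) = 16.1671 km
B: √((0.2221·111.32)² + (0.0429·82.96)²) = √(611.284681 + 12.666367) = 24.9790 km
C: √((0.2926·111.32)² + (0.0832·82.96)²) = √(1060.950297 + 47.641359) = 33.2955 km
D: √((0.1230·111.32)² + (-0.3481·82.96)²) = √(187.480722 + 833.960600) = 31.9600 km
E: √((0.2559·111.32)² + (-0.0047·82.96)²) = √(811.497091 + 0.152031) = 28.4895 km
F: √((-0.0948·111.32)² + (0.0406·82.96)²) = √(111.368679 + 11.344610) = 11.0776 km
G: √((0.2371·111.32)² + (-0.0926·82.96)²) = √(696.641758 + 59.014599) = 27.4892 km
H: √((-0.0460·111.32)² + (-0.2336·82.96)²) = √(26.221773 + 375.563315) = 20.0446 km
I: √((0.1612·111.32)² + (0.0665·82.96)²) = √(322.015273 + 30.435524) = 18.7737 km
J: √((-0.0604·111.32)² + (-0.3139·82.96)²) = √(45.208518 + 678.141181) = 26.8952 km
Threshold 19.5 km: F (11.0776 km), A (16.1671 km), I (18.7737 km) are within range.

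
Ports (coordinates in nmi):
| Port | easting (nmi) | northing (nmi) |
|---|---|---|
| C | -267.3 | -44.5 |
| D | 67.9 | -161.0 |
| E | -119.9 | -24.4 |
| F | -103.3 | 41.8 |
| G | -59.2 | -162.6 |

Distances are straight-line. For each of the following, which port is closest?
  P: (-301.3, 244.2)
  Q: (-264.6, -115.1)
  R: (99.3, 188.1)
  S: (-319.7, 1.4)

P→F; Q→C; R→F; S→C

P at (-301.3, 244.2):
  C: √((34.0)² + (-288.7)²) = √(1156.000 + 83347.690) = 290.7 nmi
  D: √((369.2)² + (-405.2)²) = √(136308.640 + 164187.040) = 548.2 nmi
  E: √((181.4)² + (-268.6)²) = √(32905.960 + 72145.960) = 324.1 nmi
  F: √((198.0)² + (-202.4)²) = √(39204.000 + 40965.760) = 283.1 nmi
  G: √((242.1)² + (-406.8)²) = √(58612.410 + 165486.240) = 473.4 nmi
  → nearest: F (283.1 nmi)
Q at (-264.6, -115.1):
  C: √((-2.7)² + (70.6)²) = √(7.290 + 4984.360) = 70.7 nmi
  D: √((332.5)² + (-45.9)²) = √(110556.250 + 2106.810) = 335.7 nmi
  E: √((144.7)² + (90.7)²) = √(20938.090 + 8226.490) = 170.8 nmi
  F: √((161.3)² + (156.9)²) = √(26017.690 + 24617.610) = 225.0 nmi
  G: √((205.4)² + (-47.5)²) = √(42189.160 + 2256.250) = 210.8 nmi
  → nearest: C (70.7 nmi)
R at (99.3, 188.1):
  C: √((-366.6)² + (-232.6)²) = √(134395.560 + 54102.760) = 434.2 nmi
  D: √((-31.4)² + (-349.1)²) = √(985.960 + 121870.810) = 350.5 nmi
  E: √((-219.2)² + (-212.5)²) = √(48048.640 + 45156.250) = 305.3 nmi
  F: √((-202.6)² + (-146.3)²) = √(41046.760 + 21403.690) = 249.9 nmi
  G: √((-158.5)² + (-350.7)²) = √(25122.250 + 122990.490) = 384.9 nmi
  → nearest: F (249.9 nmi)
S at (-319.7, 1.4):
  C: √((52.4)² + (-45.9)²) = √(2745.760 + 2106.810) = 69.7 nmi
  D: √((387.6)² + (-162.4)²) = √(150233.760 + 26373.760) = 420.2 nmi
  E: √((199.8)² + (-25.8)²) = √(39920.040 + 665.640) = 201.5 nmi
  F: √((216.4)² + (40.4)²) = √(46828.960 + 1632.160) = 220.1 nmi
  G: √((260.5)² + (-164.0)²) = √(67860.250 + 26896.000) = 307.8 nmi
  → nearest: C (69.7 nmi)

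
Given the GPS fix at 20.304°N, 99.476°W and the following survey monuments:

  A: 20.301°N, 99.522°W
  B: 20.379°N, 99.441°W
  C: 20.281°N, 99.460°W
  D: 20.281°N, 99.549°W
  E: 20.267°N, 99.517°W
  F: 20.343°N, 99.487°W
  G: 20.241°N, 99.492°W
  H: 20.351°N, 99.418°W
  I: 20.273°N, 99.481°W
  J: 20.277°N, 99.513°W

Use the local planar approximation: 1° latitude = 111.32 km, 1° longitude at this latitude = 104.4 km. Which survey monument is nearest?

C

Distances from 20.304°N, 99.476°W:
A: 4.814 km
B: 9.114 km
C: 3.057 km
D: 8.040 km
E: 5.940 km
F: 4.491 km
G: 7.209 km
H: 8.002 km
I: 3.490 km
J: 4.894 km
Minimum: C at 3.057 km.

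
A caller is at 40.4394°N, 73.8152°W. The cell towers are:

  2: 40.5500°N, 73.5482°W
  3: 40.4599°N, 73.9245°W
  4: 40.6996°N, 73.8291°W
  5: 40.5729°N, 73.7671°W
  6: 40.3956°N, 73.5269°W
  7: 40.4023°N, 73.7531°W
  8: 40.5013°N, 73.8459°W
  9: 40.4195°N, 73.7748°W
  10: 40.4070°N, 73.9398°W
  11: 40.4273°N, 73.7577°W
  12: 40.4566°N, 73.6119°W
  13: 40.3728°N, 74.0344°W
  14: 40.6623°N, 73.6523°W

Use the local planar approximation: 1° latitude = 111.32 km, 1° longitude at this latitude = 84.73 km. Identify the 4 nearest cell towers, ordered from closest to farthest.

Distances from 40.4394°N, 73.8152°W:
2: √((0.1106·111.32)² + (0.2670·84.73)²) = √(151.585147 + 511.796057) = 25.7562 km
3: √((0.0205·111.32)² + (-0.1093·84.73)²) = √(5.207798 + 85.765917) = 9.5380 km
4: √((0.2602·111.32)² + (-0.0139·84.73)²) = √(838.998105 + 1.387088) = 28.9894 km
5: √((0.1335·111.32)² + (0.0481·84.73)²) = √(220.855860 + 16.609806) = 15.4099 km
6: √((-0.0438·111.32)² + (0.2883·84.73)²) = √(23.773582 + 596.710524) = 24.9095 km
7: √((-0.0371·111.32)² + (0.0621·84.73)²) = √(17.056669 + 27.685834) = 6.6890 km
8: √((0.0619·111.32)² + (-0.0307·84.73)²) = √(47.481857 + 6.766299) = 7.3653 km
9: √((-0.0199·111.32)² + (0.0404·84.73)²) = √(4.907412 + 11.717559) = 4.0774 km
10: √((-0.0324·111.32)² + (-0.1246·84.73)²) = √(13.008775 + 111.457808) = 11.1565 km
11: √((-0.0121·111.32)² + (0.0575·84.73)²) = √(1.814334 + 23.736140) = 5.0547 km
12: √((0.0172·111.32)² + (0.2033·84.73)²) = √(3.666091 + 296.721605) = 17.3317 km
13: √((-0.0666·111.32)² + (-0.2192·84.73)²) = √(54.966091 + 344.949494) = 19.9979 km
14: √((0.2229·111.32)² + (0.1629·84.73)²) = √(615.696284 + 190.509476) = 28.3938 km
Sorted: 9 (4.0774 km) < 11 (5.0547 km) < 7 (6.6890 km) < 8 (7.3653 km) < 3 (9.5380 km) < 10 (11.1565 km) < …

9, 11, 7, 8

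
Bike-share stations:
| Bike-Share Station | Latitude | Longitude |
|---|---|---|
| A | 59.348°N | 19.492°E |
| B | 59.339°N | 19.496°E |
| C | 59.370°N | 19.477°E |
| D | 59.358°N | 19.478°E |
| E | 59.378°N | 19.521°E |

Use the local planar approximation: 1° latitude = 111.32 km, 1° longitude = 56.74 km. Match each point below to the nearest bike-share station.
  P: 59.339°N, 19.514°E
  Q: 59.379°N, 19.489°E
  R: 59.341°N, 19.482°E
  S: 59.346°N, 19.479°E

P→B; Q→C; R→B; S→A

P at 59.339°N, 19.514°E:
  A: 1.601 km
  B: 1.021 km
  C: 4.039 km
  D: 2.940 km
  E: 4.360 km
  → nearest: B (1.021 km)
Q at 59.379°N, 19.489°E:
  A: 3.455 km
  B: 4.470 km
  C: 1.211 km
  D: 2.420 km
  E: 1.819 km
  → nearest: C (1.211 km)
R at 59.341°N, 19.482°E:
  A: 0.964 km
  B: 0.825 km
  C: 3.241 km
  D: 1.906 km
  E: 4.676 km
  → nearest: B (0.825 km)
S at 59.346°N, 19.479°E:
  A: 0.770 km
  B: 1.240 km
  C: 2.674 km
  D: 1.337 km
  E: 4.286 km
  → nearest: A (0.770 km)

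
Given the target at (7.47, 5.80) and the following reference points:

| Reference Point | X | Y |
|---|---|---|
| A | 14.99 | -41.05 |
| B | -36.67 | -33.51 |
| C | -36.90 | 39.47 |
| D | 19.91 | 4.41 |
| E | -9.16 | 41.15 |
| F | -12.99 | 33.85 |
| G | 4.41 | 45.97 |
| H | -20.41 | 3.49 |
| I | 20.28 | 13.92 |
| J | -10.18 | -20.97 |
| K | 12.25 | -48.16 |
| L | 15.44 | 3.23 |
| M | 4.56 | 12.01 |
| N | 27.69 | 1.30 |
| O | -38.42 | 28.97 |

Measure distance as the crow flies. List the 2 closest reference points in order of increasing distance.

M, L

Distances from (7.47, 5.80):
A: √((7.52)² + (-46.85)²) = √(56.5504 + 2194.9225) = 47.45
B: √((-44.14)² + (-39.31)²) = √(1948.3396 + 1545.2761) = 59.11
C: √((-44.37)² + (33.67)²) = √(1968.6969 + 1133.6689) = 55.70
D: √((12.44)² + (-1.39)²) = √(154.7536 + 1.9321) = 12.52
E: √((-16.63)² + (35.35)²) = √(276.5569 + 1249.6225) = 39.07
F: √((-20.46)² + (28.05)²) = √(418.6116 + 786.8025) = 34.72
G: √((-3.06)² + (40.17)²) = √(9.3636 + 1613.6289) = 40.29
H: √((-27.88)² + (-2.31)²) = √(777.2944 + 5.3361) = 27.98
I: √((12.81)² + (8.12)²) = √(164.0961 + 65.9344) = 15.17
J: √((-17.65)² + (-26.77)²) = √(311.5225 + 716.6329) = 32.06
K: √((4.78)² + (-53.96)²) = √(22.8484 + 2911.6816) = 54.17
L: √((7.97)² + (-2.57)²) = √(63.5209 + 6.6049) = 8.37
M: √((-2.91)² + (6.21)²) = √(8.4681 + 38.5641) = 6.86
N: √((20.22)² + (-4.50)²) = √(408.8484 + 20.2500) = 20.71
O: √((-45.89)² + (23.17)²) = √(2105.8921 + 536.8489) = 51.41
Sorted: M (6.86) < L (8.37) < D (12.52) < I (15.17) < …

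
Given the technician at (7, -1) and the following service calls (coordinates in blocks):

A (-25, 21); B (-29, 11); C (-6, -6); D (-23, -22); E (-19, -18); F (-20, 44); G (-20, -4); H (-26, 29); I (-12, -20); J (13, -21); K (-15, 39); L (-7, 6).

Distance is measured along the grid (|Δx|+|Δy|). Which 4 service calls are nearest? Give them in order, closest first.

Distances from (7, -1):
A: 54 blocks
B: 48 blocks
C: 18 blocks
D: 51 blocks
E: 43 blocks
F: 72 blocks
G: 30 blocks
H: 63 blocks
I: 38 blocks
J: 26 blocks
K: 62 blocks
L: 21 blocks
Sorted: C (18 blocks) < L (21 blocks) < J (26 blocks) < G (30 blocks) < I (38 blocks) < E (43 blocks) < …

C, L, J, G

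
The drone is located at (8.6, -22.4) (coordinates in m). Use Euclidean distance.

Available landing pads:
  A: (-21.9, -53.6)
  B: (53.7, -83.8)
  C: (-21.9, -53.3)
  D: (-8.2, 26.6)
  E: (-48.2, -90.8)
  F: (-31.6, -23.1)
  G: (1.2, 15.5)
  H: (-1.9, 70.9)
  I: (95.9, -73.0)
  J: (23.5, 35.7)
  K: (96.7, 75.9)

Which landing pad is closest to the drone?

Distances from (8.6, -22.4):
A: √((-30.5)² + (-31.2)²) = √(930.250 + 973.440) = 43.6 m
B: √((45.1)² + (-61.4)²) = √(2034.010 + 3769.960) = 76.2 m
C: √((-30.5)² + (-30.9)²) = √(930.250 + 954.810) = 43.4 m
D: √((-16.8)² + (49.0)²) = √(282.240 + 2401.000) = 51.8 m
E: √((-56.8)² + (-68.4)²) = √(3226.240 + 4678.560) = 88.9 m
F: √((-40.2)² + (-0.7)²) = √(1616.040 + 0.490) = 40.2 m
G: √((-7.4)² + (37.9)²) = √(54.760 + 1436.410) = 38.6 m
H: √((-10.5)² + (93.3)²) = √(110.250 + 8704.890) = 93.9 m
I: √((87.3)² + (-50.6)²) = √(7621.290 + 2560.360) = 100.9 m
J: √((14.9)² + (58.1)²) = √(222.010 + 3375.610) = 60.0 m
K: √((88.1)² + (98.3)²) = √(7761.610 + 9662.890) = 132.0 m
Minimum: G at 38.6 m.

G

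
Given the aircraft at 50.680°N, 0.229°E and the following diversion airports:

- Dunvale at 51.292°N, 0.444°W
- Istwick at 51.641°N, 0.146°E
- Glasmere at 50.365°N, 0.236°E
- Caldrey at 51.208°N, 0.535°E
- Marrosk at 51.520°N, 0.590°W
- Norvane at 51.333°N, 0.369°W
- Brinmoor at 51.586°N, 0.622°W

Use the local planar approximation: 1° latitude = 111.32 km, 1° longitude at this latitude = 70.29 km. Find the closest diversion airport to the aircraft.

Distances from 50.680°N, 0.229°E:
Dunvale: 82.941 km
Istwick: 107.137 km
Glasmere: 35.069 km
Caldrey: 62.589 km
Marrosk: 109.809 km
Norvane: 83.970 km
Brinmoor: 117.260 km
Minimum: Glasmere at 35.069 km.

Glasmere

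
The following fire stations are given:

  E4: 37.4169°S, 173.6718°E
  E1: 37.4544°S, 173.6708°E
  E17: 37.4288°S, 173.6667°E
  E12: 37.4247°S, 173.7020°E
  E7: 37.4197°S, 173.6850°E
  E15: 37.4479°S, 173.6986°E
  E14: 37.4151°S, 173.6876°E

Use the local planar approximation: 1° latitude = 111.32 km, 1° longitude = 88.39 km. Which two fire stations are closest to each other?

Pairwise distances:
E4–E1: 4.1754 km
E4–E17: 1.3993 km
E4–E12: 2.8070 km
E4–E7: 1.2077 km
E4–E15: 4.1857 km
E4–E14: 1.4109 km
E1–E17: 2.8727 km
E1–E12: 4.3054 km
E1–E7: 4.0616 km
E1–E15: 2.5616 km
E1–E14: 4.6200 km
E17–E12: 3.1534 km
E17–E7: 1.9086 km
E17–E15: 3.5315 km
E17–E14: 2.3955 km
E12–E7: 1.6024 km
E12–E15: 2.6001 km
E12–E14: 1.6620 km
E7–E15: 3.3615 km
E7–E14: 0.5613 km
E15–E14: 3.7785 km
Closest pair: E7–E14 at 0.5613 km.

E7 and E14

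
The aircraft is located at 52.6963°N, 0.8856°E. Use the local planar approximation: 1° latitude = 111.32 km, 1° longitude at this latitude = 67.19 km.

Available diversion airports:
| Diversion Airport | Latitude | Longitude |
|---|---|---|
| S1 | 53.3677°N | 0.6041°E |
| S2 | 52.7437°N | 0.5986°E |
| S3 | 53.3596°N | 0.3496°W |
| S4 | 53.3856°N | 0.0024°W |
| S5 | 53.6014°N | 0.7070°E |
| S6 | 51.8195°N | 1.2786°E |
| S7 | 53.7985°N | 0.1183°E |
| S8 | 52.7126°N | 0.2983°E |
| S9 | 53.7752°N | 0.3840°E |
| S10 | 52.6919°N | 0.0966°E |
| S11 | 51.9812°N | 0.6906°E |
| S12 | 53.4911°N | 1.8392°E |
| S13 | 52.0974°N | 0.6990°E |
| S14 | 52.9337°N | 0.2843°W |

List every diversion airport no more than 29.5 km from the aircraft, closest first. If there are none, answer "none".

Distances from 52.6963°N, 0.8856°E:
S1: √((0.6714·111.32)² + (-0.2815·67.19)²) = √(5586.104671 + 357.738829) = 77.0963 km
S2: √((0.0474·111.32)² + (-0.2870·67.19)²) = √(27.842170 + 371.854529) = 19.9924 km
S3: √((0.6633·111.32)² + (-1.2352·67.19)²) = √(5452.132352 + 6887.852656) = 111.0855 km
S4: √((0.6893·111.32)² + (-0.8880·67.19)²) = √(5887.934259 + 3559.878813) = 97.1999 km
S5: √((0.9051·111.32)² + (-0.1786·67.19)²) = √(10151.717531 + 144.003216) = 101.4678 km
S6: √((-0.8768·111.32)² + (0.3930·67.19)²) = √(9526.809424 + 697.259408) = 101.1141 km
S7: √((1.1022·111.32)² + (-0.7673·67.19)²) = √(15054.530251 + 2657.906374) = 133.0881 km
S8: √((0.0163·111.32)² + (-0.5873·67.19)²) = √(3.292468 + 1557.145819) = 39.5024 km
S9: √((1.0789·111.32)² + (-0.5016·67.19)²) = √(14424.766160 + 1135.858776) = 124.7422 km
S10: √((-0.0044·111.32)² + (-0.7890·67.19)²) = √(0.239912 + 2810.368627) = 53.0152 km
S11: √((-0.7151·111.32)² + (-0.1950·67.19)²) = √(6336.945199 + 171.663714) = 80.6760 km
S12: √((0.7948·111.32)² + (0.9536·67.19)²) = √(7828.203595 + 4105.270391) = 109.2404 km
S13: √((-0.5989·111.32)² + (-0.1866·67.19)²) = √(4444.828631 + 157.192768) = 67.8382 km
S14: √((0.2374·111.32)² + (-1.1699·67.19)²) = √(698.405779 + 6178.837364) = 82.9291 km
Threshold 29.5 km: S2 (19.9924 km) is within range.

S2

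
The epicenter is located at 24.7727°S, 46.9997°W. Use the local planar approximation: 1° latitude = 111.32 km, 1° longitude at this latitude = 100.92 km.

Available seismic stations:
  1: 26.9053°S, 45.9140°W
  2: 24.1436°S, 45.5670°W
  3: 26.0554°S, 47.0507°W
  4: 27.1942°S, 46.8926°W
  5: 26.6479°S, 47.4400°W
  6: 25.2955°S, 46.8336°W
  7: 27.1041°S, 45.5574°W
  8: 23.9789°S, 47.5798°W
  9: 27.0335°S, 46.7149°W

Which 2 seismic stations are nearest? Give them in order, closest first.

6, 8

Distances from 24.7727°S, 46.9997°W:
1: 261.4662 km
2: 160.6553 km
3: 142.8829 km
4: 269.7780 km
5: 213.4242 km
6: 60.5641 km
7: 297.5624 km
8: 105.9994 km
9: 253.3082 km
Sorted: 6 (60.5641 km) < 8 (105.9994 km) < 3 (142.8829 km) < 2 (160.6553 km) < …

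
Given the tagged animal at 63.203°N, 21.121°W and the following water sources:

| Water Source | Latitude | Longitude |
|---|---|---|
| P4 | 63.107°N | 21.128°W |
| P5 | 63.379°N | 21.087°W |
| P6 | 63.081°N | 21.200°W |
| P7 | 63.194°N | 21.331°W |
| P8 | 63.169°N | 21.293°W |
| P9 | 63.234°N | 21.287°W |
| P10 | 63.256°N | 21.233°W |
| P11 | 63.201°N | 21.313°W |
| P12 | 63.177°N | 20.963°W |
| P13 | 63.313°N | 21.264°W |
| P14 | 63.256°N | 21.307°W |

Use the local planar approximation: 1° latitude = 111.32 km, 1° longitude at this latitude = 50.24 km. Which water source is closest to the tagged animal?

P10

Distances from 63.203°N, 21.121°W:
P4: 10.693 km
P5: 19.667 km
P6: 14.149 km
P7: 10.598 km
P8: 9.434 km
P9: 9.026 km
P10: 8.153 km
P11: 9.649 km
P12: 8.449 km
P13: 14.197 km
P14: 11.051 km
Minimum: P10 at 8.153 km.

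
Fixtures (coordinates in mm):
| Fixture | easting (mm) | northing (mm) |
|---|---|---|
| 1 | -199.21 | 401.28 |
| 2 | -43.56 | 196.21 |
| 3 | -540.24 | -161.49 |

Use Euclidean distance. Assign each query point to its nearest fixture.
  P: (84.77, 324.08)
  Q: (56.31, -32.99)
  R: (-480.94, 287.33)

P→2; Q→2; R→1

P at (84.77, 324.08):
  1: 294.29 mm
  2: 181.16 mm
  3: 791.46 mm
  → nearest: 2 (181.16 mm)
Q at (56.31, -32.99):
  1: 503.87 mm
  2: 250.01 mm
  3: 610.23 mm
  → nearest: 2 (250.01 mm)
R at (-480.94, 287.33):
  1: 303.90 mm
  2: 446.77 mm
  3: 452.72 mm
  → nearest: 1 (303.90 mm)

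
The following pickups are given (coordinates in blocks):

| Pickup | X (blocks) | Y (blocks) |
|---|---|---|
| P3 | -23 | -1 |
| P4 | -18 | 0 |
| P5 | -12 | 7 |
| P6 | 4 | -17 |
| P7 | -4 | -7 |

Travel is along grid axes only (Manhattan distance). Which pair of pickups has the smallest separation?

Pairwise distances:
P3–P4: |5| + |1| = 5 + 1 = 6 blocks
P3–P5: |11| + |8| = 11 + 8 = 19 blocks
P3–P6: |27| + |-16| = 27 + 16 = 43 blocks
P3–P7: |19| + |-6| = 19 + 6 = 25 blocks
P4–P5: |6| + |7| = 6 + 7 = 13 blocks
P4–P6: |22| + |-17| = 22 + 17 = 39 blocks
P4–P7: |14| + |-7| = 14 + 7 = 21 blocks
P5–P6: |16| + |-24| = 16 + 24 = 40 blocks
P5–P7: |8| + |-14| = 8 + 14 = 22 blocks
P6–P7: |-8| + |10| = 8 + 10 = 18 blocks
Closest pair: P3–P4 at 6 blocks.

P3 and P4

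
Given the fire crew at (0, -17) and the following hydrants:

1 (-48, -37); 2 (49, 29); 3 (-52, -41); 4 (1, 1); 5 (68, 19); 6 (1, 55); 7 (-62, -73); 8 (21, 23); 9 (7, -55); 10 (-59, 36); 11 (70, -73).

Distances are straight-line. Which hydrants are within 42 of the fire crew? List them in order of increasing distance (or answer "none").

Distances from (0, -17):
1: √((-48)² + (-20)²) = √(2304.000 + 400.000) = 52.0
2: √((49)² + (46)²) = √(2401.000 + 2116.000) = 67.2
3: √((-52)² + (-24)²) = √(2704.000 + 576.000) = 57.3
4: √((1)² + (18)²) = √(1.000 + 324.000) = 18.0
5: √((68)² + (36)²) = √(4624.000 + 1296.000) = 76.9
6: √((1)² + (72)²) = √(1.000 + 5184.000) = 72.0
7: √((-62)² + (-56)²) = √(3844.000 + 3136.000) = 83.5
8: √((21)² + (40)²) = √(441.000 + 1600.000) = 45.2
9: √((7)² + (-38)²) = √(49.000 + 1444.000) = 38.6
10: √((-59)² + (53)²) = √(3481.000 + 2809.000) = 79.3
11: √((70)² + (-56)²) = √(4900.000 + 3136.000) = 89.6
Threshold 42: 4 (18.0), 9 (38.6) are within range.

4, 9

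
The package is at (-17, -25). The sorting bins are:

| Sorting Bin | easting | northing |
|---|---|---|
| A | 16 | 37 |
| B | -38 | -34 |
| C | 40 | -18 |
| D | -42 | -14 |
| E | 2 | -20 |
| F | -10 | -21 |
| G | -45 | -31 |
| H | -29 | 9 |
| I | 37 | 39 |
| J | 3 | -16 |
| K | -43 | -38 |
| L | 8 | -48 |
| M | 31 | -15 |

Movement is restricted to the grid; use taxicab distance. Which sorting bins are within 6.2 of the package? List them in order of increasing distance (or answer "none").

none

Distances from (-17, -25):
A: 95
B: 30
C: 64
D: 36
E: 24
F: 11
G: 34
H: 46
I: 118
J: 29
K: 39
L: 48
M: 58
Threshold 6.2: none within range.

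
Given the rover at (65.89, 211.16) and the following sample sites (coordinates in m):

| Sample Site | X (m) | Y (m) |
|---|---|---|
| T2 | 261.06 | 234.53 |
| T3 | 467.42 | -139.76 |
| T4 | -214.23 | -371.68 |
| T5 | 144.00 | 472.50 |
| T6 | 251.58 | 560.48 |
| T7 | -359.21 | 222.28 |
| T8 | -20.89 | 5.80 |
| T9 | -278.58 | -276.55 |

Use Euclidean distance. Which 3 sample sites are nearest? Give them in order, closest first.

Distances from (65.89, 211.16):
T2: 196.56 m
T3: 533.26 m
T4: 646.66 m
T5: 272.76 m
T6: 395.61 m
T7: 425.25 m
T8: 222.94 m
T9: 597.09 m
Sorted: T2 (196.56 m) < T8 (222.94 m) < T5 (272.76 m) < T6 (395.61 m) < T7 (425.25 m) < …

T2, T8, T5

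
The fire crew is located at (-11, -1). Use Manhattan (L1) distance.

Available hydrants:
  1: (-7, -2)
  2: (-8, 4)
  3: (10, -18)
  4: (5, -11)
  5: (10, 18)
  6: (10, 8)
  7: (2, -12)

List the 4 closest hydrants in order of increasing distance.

Distances from (-11, -1):
1: 5
2: 8
3: 38
4: 26
5: 40
6: 30
7: 24
Sorted: 1 (5) < 2 (8) < 7 (24) < 4 (26) < 6 (30) < 3 (38) < …

1, 2, 7, 4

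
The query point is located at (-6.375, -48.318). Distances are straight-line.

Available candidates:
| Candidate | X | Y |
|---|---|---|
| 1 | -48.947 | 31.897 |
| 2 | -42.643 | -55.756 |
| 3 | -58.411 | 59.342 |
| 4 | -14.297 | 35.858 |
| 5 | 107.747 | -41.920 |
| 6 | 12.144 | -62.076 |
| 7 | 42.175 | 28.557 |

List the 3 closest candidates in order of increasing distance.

6, 2, 4

Distances from (-6.375, -48.318):
1: √((-42.572)² + (80.215)²) = √(1812.37518 + 6434.44623) = 90.812
2: √((-36.268)² + (-7.438)²) = √(1315.36782 + 55.32384) = 37.023
3: √((-52.036)² + (107.660)²) = √(2707.74530 + 11590.67560) = 119.576
4: √((-7.922)² + (84.176)²) = √(62.75808 + 7085.59898) = 84.548
5: √((114.122)² + (6.398)²) = √(13023.83088 + 40.93440) = 114.301
6: √((18.519)² + (-13.758)²) = √(342.95336 + 189.28256) = 23.070
7: √((48.550)² + (76.875)²) = √(2357.10250 + 5909.76562) = 90.922
Sorted: 6 (23.070) < 2 (37.023) < 4 (84.548) < 1 (90.812) < 7 (90.922) < …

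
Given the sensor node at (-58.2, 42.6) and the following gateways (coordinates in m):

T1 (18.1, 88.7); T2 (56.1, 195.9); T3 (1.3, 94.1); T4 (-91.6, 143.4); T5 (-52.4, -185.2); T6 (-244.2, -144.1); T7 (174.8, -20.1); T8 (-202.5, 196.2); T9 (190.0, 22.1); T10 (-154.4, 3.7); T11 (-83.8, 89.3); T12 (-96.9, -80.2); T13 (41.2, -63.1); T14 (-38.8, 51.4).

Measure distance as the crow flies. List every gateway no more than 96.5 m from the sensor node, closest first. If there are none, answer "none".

T14, T11, T3, T1

Distances from (-58.2, 42.6):
T1: 89.1 m
T2: 191.2 m
T3: 78.7 m
T4: 106.2 m
T5: 227.9 m
T6: 263.5 m
T7: 241.3 m
T8: 210.7 m
T9: 249.0 m
T10: 103.8 m
T11: 53.3 m
T12: 128.8 m
T13: 145.1 m
T14: 21.3 m
Threshold 96.5 m: T14 (21.3 m), T11 (53.3 m), T3 (78.7 m), T1 (89.1 m) are within range.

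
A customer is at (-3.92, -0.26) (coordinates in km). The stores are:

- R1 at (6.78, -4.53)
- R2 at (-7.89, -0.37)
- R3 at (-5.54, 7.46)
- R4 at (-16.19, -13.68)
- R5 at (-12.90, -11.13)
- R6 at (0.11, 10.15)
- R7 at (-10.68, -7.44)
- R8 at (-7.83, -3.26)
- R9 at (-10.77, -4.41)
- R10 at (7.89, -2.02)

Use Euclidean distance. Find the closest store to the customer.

Distances from (-3.92, -0.26):
R1: √((10.70)² + (-4.27)²) = √(114.4900 + 18.2329) = 11.52 km
R2: √((-3.97)² + (-0.11)²) = √(15.7609 + 0.0121) = 3.97 km
R3: √((-1.62)² + (7.72)²) = √(2.6244 + 59.5984) = 7.89 km
R4: √((-12.27)² + (-13.42)²) = √(150.5529 + 180.0964) = 18.18 km
R5: √((-8.98)² + (-10.87)²) = √(80.6404 + 118.1569) = 14.10 km
R6: √((4.03)² + (10.41)²) = √(16.2409 + 108.3681) = 11.16 km
R7: √((-6.76)² + (-7.18)²) = √(45.6976 + 51.5524) = 9.86 km
R8: √((-3.91)² + (-3.00)²) = √(15.2881 + 9.0000) = 4.93 km
R9: √((-6.85)² + (-4.15)²) = √(46.9225 + 17.2225) = 8.01 km
R10: √((11.81)² + (-1.76)²) = √(139.4761 + 3.0976) = 11.94 km
Minimum: R2 at 3.97 km.

R2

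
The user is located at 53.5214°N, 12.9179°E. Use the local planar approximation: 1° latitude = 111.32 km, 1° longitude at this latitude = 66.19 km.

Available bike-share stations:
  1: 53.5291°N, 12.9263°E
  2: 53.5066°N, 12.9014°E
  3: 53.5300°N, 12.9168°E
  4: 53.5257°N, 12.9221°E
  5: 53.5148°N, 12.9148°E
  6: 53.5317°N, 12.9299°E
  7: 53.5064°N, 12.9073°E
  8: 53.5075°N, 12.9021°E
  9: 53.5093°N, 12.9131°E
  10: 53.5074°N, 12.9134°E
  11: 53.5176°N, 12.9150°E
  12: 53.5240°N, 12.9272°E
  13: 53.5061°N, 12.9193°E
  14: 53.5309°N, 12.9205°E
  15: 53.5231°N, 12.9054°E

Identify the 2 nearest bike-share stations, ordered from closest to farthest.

Distances from 53.5214°N, 12.9179°E:
1: √((0.0077·111.32)² + (0.0084·66.19)²) = √(0.734730 + 0.309132) = 1.0217 km
2: √((-0.0148·111.32)² + (-0.0165·66.19)²) = √(2.714375 + 1.192759) = 1.9766 km
3: √((0.0086·111.32)² + (-0.0011·66.19)²) = √(0.916523 + 0.005301) = 0.9601 km
4: √((0.0043·111.32)² + (0.0042·66.19)²) = √(0.229131 + 0.077283) = 0.5535 km
5: √((-0.0066·111.32)² + (-0.0031·66.19)²) = √(0.539802 + 0.042103) = 0.7628 km
6: √((0.0103·111.32)² + (0.0120·66.19)²) = √(1.314682 + 0.630881) = 1.3948 km
7: √((-0.0150·111.32)² + (-0.0106·66.19)²) = √(2.788232 + 0.492262) = 1.8112 km
8: √((-0.0139·111.32)² + (-0.0158·66.19)²) = √(2.394286 + 1.093702) = 1.8676 km
9: √((-0.0121·111.32)² + (-0.0048·66.19)²) = √(1.814334 + 0.100941) = 1.3839 km
10: √((-0.0140·111.32)² + (-0.0045·66.19)²) = √(2.428860 + 0.088718) = 1.5867 km
11: √((-0.0038·111.32)² + (-0.0029·66.19)²) = √(0.178943 + 0.036845) = 0.4645 km
12: √((0.0026·111.32)² + (0.0093·66.19)²) = √(0.083771 + 0.378923) = 0.6802 km
13: √((-0.0153·111.32)² + (0.0014·66.19)²) = √(2.900877 + 0.008587) = 1.7057 km
14: √((0.0095·111.32)² + (0.0026·66.19)²) = √(1.118391 + 0.029616) = 1.0715 km
15: √((0.0017·111.32)² + (-0.0125·66.19)²) = √(0.035813 + 0.684549) = 0.8487 km
Sorted: 11 (0.4645 km) < 4 (0.5535 km) < 12 (0.6802 km) < 5 (0.7628 km) < …

11, 4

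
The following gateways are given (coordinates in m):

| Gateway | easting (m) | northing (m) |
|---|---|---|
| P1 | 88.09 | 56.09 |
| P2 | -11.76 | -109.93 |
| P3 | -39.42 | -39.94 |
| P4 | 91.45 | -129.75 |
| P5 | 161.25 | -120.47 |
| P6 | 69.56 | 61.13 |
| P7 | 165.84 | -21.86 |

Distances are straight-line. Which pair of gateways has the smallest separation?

P1 and P6

Pairwise distances:
P1–P2: √((-99.85)² + (-166.02)²) = √(9970.0225 + 27562.6404) = 193.73 m
P1–P3: √((-127.51)² + (-96.03)²) = √(16258.8001 + 9221.7609) = 159.63 m
P1–P4: √((3.36)² + (-185.84)²) = √(11.2896 + 34536.5056) = 185.87 m
P1–P5: √((73.16)² + (-176.56)²) = √(5352.3856 + 31173.4336) = 191.12 m
P1–P6: √((-18.53)² + (5.04)²) = √(343.3609 + 25.4016) = 19.20 m
P1–P7: √((77.75)² + (-77.95)²) = √(6045.0625 + 6076.2025) = 110.10 m
P2–P3: √((-27.66)² + (69.99)²) = √(765.0756 + 4898.6001) = 75.26 m
P2–P4: √((103.21)² + (-19.82)²) = √(10652.3041 + 392.8324) = 105.10 m
P2–P5: √((173.01)² + (-10.54)²) = √(29932.4601 + 111.0916) = 173.33 m
P2–P6: √((81.32)² + (171.06)²) = √(6612.9424 + 29261.5236) = 189.41 m
P2–P7: √((177.60)² + (88.07)²) = √(31541.7600 + 7756.3249) = 198.24 m
P3–P4: √((130.87)² + (-89.81)²) = √(17126.9569 + 8065.8361) = 158.72 m
P3–P5: √((200.67)² + (-80.53)²) = √(40268.4489 + 6485.0809) = 216.23 m
P3–P6: √((108.98)² + (101.07)²) = √(11876.6404 + 10215.1449) = 148.63 m
P3–P7: √((205.26)² + (18.08)²) = √(42131.6676 + 326.8864) = 206.05 m
P4–P5: √((69.80)² + (9.28)²) = √(4872.0400 + 86.1184) = 70.41 m
P4–P6: √((-21.89)² + (190.88)²) = √(479.1721 + 36435.1744) = 192.13 m
P4–P7: √((74.39)² + (107.89)²) = √(5533.8721 + 11640.2521) = 131.05 m
P5–P6: √((-91.69)² + (181.60)²) = √(8407.0561 + 32978.5600) = 203.43 m
P5–P7: √((4.59)² + (98.61)²) = √(21.0681 + 9723.9321) = 98.72 m
P6–P7: √((96.28)² + (-82.99)²) = √(9269.8384 + 6887.3401) = 127.11 m
Closest pair: P1–P6 at 19.20 m.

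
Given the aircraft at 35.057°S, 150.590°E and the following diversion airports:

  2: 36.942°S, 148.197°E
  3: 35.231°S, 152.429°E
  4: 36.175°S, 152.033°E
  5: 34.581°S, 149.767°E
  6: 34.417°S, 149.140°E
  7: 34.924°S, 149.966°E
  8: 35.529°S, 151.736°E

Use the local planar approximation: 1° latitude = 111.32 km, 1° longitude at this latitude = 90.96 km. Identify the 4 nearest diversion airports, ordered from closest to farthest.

Distances from 35.057°S, 150.590°E:
2: √((-1.885·111.32)² + (-2.393·90.96)²) = √(44032.07018 + 47379.04478) = 302.343 km
3: √((-0.174·111.32)² + (1.839·90.96)²) = √(375.18450 + 27981.07283) = 168.393 km
4: √((-1.118·111.32)² + (1.443·90.96)²) = √(15489.23620 + 17227.94853) = 180.879 km
5: √((0.476·111.32)² + (-0.823·90.96)²) = √(2807.76206 + 5604.03158) = 91.716 km
6: √((0.640·111.32)² + (-1.450·90.96)²) = √(5075.82153 + 17395.49966) = 149.904 km
7: √((0.133·111.32)² + (-0.624·90.96)²) = √(219.20461 + 3221.58862) = 58.658 km
8: √((-0.472·111.32)² + (1.146·90.96)²) = √(2760.77105 + 10866.01096) = 116.734 km
Sorted: 7 (58.658 km) < 5 (91.716 km) < 8 (116.734 km) < 6 (149.904 km) < 3 (168.393 km) < 4 (180.879 km) < …

7, 5, 8, 6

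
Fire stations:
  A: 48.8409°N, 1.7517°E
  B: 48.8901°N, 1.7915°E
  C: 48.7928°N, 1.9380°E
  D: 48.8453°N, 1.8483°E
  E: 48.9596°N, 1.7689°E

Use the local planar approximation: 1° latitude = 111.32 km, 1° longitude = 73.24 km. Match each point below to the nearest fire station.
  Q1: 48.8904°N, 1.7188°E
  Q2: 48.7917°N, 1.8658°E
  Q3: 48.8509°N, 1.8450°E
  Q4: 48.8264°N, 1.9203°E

Q1 at 48.8904°N, 1.7188°E:
  A: 6.0141 km
  B: 5.3247 km
  C: 19.3851 km
  D: 10.7314 km
  E: 8.5326 km
  → nearest: B (5.3247 km)
Q2 at 48.7917°N, 1.8658°E:
  A: 9.9916 km
  B: 12.2311 km
  C: 5.2893 km
  D: 6.1029 km
  E: 19.9927 km
  → nearest: C (5.2893 km)
Q3 at 48.8509°N, 1.8450°E:
  A: 6.9234 km
  B: 5.8648 km
  C: 9.3928 km
  D: 0.6686 km
  E: 13.3224 km
  → nearest: D (0.6686 km)
Q4 at 48.8264°N, 1.9203°E:
  A: 12.4533 km
  B: 11.8013 km
  C: 3.9586 km
  D: 5.6775 km
  E: 18.5154 km
  → nearest: C (3.9586 km)

Q1→B; Q2→C; Q3→D; Q4→C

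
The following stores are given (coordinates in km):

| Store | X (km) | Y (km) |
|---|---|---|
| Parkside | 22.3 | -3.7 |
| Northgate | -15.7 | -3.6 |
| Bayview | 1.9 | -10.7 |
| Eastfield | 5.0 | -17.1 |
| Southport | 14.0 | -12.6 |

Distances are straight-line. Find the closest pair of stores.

Bayview and Eastfield

Pairwise distances:
Bayview–Eastfield: √((3.1)² + (-6.4)²) = √(9.6100 + 40.9600) = 7.11 km
Eastfield–Southport: √((9.0)² + (4.5)²) = √(81.0000 + 20.2500) = 10.06 km
Parkside–Southport: √((-8.3)² + (-8.9)²) = √(68.8900 + 79.2100) = 12.17 km
Bayview–Southport: √((12.1)² + (-1.9)²) = √(146.4100 + 3.6100) = 12.25 km
Northgate–Bayview: √((17.6)² + (-7.1)²) = √(309.7600 + 50.4100) = 18.98 km
Parkside–Bayview: √((-20.4)² + (-7.0)²) = √(416.1600 + 49.0000) = 21.57 km
Parkside–Eastfield: √((-17.3)² + (-13.4)²) = √(299.2900 + 179.5600) = 21.88 km
Northgate–Eastfield: √((20.7)² + (-13.5)²) = √(428.4900 + 182.2500) = 24.71 km
Northgate–Southport: √((29.7)² + (-9.0)²) = √(882.0900 + 81.0000) = 31.03 km
Parkside–Northgate: √((-38.0)² + (0.1)²) = √(1444.0000 + 0.0100) = 38.00 km
Closest pair: Bayview–Eastfield at 7.11 km.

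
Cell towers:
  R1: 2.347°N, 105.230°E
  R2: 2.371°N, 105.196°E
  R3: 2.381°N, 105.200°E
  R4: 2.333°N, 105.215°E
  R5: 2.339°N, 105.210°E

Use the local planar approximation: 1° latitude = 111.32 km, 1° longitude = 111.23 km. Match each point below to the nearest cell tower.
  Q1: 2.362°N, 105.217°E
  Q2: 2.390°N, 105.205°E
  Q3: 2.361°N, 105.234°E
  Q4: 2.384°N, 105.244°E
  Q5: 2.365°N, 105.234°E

Q1 at 2.362°N, 105.217°E:
  R1: 2.209 km
  R2: 2.542 km
  R3: 2.837 km
  R4: 3.236 km
  R5: 2.676 km
  → nearest: R1 (2.209 km)
Q2 at 2.390°N, 105.205°E:
  R1: 5.536 km
  R2: 2.340 km
  R3: 1.146 km
  R4: 6.442 km
  R5: 5.704 km
  → nearest: R3 (1.146 km)
Q3 at 2.361°N, 105.234°E:
  R1: 1.621 km
  R2: 4.371 km
  R3: 4.389 km
  R4: 3.766 km
  R5: 3.623 km
  → nearest: R1 (1.621 km)
Q4 at 2.384°N, 105.244°E:
  R1: 4.403 km
  R2: 5.532 km
  R3: 4.906 km
  R4: 6.530 km
  R5: 6.277 km
  → nearest: R1 (4.403 km)
Q5 at 2.365°N, 105.234°E:
  R1: 2.053 km
  R2: 4.279 km
  R3: 4.180 km
  R4: 4.142 km
  R5: 3.937 km
  → nearest: R1 (2.053 km)

Q1→R1; Q2→R3; Q3→R1; Q4→R1; Q5→R1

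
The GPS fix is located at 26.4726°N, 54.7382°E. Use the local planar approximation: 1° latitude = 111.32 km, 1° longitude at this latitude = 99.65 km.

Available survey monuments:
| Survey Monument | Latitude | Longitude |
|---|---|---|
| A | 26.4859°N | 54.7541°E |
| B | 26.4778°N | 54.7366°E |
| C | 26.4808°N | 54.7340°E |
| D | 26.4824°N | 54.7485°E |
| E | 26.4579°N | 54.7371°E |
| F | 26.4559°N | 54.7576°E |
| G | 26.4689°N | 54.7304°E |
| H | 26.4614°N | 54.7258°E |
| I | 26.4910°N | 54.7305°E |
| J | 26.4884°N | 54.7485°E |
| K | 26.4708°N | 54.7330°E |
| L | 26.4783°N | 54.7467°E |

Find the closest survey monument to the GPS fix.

K

Distances from 26.4726°N, 54.7382°E:
A: √((0.0133·111.32)² + (0.0159·99.65)²) = √(2.192046 + 2.510434) = 2.1685 km
B: √((0.0052·111.32)² + (-0.0016·99.65)²) = √(0.335084 + 0.025421) = 0.6004 km
C: √((0.0082·111.32)² + (-0.0042·99.65)²) = √(0.833248 + 0.175167) = 1.0042 km
D: √((0.0098·111.32)² + (0.0103·99.65)²) = √(1.190141 + 1.053487) = 1.4979 km
E: √((-0.0147·111.32)² + (-0.0011·99.65)²) = √(2.677818 + 0.012015) = 1.6401 km
F: √((-0.0167·111.32)² + (0.0194·99.65)²) = √(3.456045 + 3.737301) = 2.6820 km
G: √((-0.0037·111.32)² + (-0.0078·99.65)²) = √(0.169648 + 0.604149) = 0.8797 km
H: √((-0.0112·111.32)² + (-0.0124·99.65)²) = √(1.554470 + 1.526856) = 1.7554 km
I: √((0.0184·111.32)² + (-0.0077·99.65)²) = √(4.195484 + 0.588757) = 2.1873 km
J: √((0.0158·111.32)² + (0.0103·99.65)²) = √(3.093574 + 1.053487) = 2.0364 km
K: √((-0.0018·111.32)² + (-0.0052·99.65)²) = √(0.040151 + 0.268511) = 0.5556 km
L: √((0.0057·111.32)² + (0.0085·99.65)²) = √(0.402621 + 0.717451) = 1.0583 km
Minimum: K at 0.5556 km.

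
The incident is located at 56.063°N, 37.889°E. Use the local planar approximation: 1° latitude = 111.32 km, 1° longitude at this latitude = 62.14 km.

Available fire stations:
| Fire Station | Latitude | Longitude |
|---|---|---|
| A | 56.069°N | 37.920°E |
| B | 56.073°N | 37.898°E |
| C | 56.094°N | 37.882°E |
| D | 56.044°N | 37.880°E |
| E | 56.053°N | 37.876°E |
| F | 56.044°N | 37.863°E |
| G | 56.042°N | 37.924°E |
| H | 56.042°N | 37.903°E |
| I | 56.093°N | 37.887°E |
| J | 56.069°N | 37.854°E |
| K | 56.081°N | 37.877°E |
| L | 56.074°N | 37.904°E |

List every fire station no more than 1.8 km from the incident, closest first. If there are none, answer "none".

B, E, L

Distances from 56.063°N, 37.889°E:
A: 2.039 km
B: 1.246 km
C: 3.478 km
D: 2.188 km
E: 1.375 km
F: 2.662 km
G: 3.193 km
H: 2.494 km
I: 3.342 km
J: 2.275 km
K: 2.138 km
L: 1.539 km
Threshold 1.8 km: B (1.246 km), E (1.375 km), L (1.539 km) are within range.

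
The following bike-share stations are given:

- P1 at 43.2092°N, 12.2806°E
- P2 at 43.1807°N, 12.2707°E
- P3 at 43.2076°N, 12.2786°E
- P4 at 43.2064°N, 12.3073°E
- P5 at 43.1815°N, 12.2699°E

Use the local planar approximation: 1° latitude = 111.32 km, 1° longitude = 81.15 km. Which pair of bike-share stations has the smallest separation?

P2 and P5

Pairwise distances:
P2–P5: √((0.0008·111.32)² + (-0.0008·81.15)²) = √(0.007931 + 0.004215) = 0.1102 km
P1–P3: √((-0.0016·111.32)² + (-0.0020·81.15)²) = √(0.031724 + 0.026341) = 0.2410 km
P1–P4: √((-0.0028·111.32)² + (0.0267·81.15)²) = √(0.097154 + 4.694611) = 2.1890 km
P3–P4: √((-0.0012·111.32)² + (0.0287·81.15)²) = √(0.017845 + 5.424264) = 2.3328 km
P3–P5: √((-0.0261·111.32)² + (-0.0087·81.15)²) = √(8.441651 + 0.498443) = 2.9900 km
P2–P3: √((0.0269·111.32)² + (0.0079·81.15)²) = √(8.967078 + 0.410990) = 3.0624 km
P1–P5: √((-0.0277·111.32)² + (-0.0107·81.15)²) = √(9.508367 + 0.753954) = 3.2035 km
P1–P2: √((-0.0285·111.32)² + (-0.0099·81.15)²) = √(10.065518 + 0.645427) = 3.2728 km
P4–P5: √((-0.0249·111.32)² + (-0.0374·81.15)²) = √(7.683252 + 9.211286) = 4.1103 km
P2–P4: √((0.0257·111.32)² + (0.0366·81.15)²) = √(8.184886 + 8.821435) = 4.1239 km
Closest pair: P2–P5 at 0.1102 km.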